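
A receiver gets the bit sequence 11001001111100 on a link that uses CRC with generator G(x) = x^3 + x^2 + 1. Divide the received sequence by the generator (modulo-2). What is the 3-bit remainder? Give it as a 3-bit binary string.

010

Modulo-2 division of 11001001111100 by 1101:
  pos 0: 1100 XOR 1101 = 0001
  pos 3: 1100 XOR 1101 = 0001
  pos 6: 1111 XOR 1101 = 0010
  pos 8: 1011 XOR 1101 = 0110
  pos 9: 1100 XOR 1101 = 0001
Remainder = 010 (nonzero — an error is detected).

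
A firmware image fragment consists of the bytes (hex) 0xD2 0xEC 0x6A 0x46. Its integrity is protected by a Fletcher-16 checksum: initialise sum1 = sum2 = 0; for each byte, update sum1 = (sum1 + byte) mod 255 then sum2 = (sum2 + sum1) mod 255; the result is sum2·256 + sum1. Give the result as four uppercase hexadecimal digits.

2D70

Running sums (mod 255):
  after byte 0 (0xD2): sum1=210, sum2=210
  after byte 1 (0xEC): sum1=191, sum2=146
  after byte 2 (0x6A): sum1=42, sum2=188
  after byte 3 (0x46): sum1=112, sum2=45
Checksum = sum2·256 + sum1 = 45·256 + 112 = 11632 = 0x2D70.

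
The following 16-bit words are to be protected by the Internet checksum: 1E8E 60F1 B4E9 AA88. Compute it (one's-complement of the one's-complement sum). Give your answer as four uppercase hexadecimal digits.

210E

One's-complement addition (fold any carry out of bit 15 back into bit 0):
  0x1E8E + 0x60F1 = 0x07F7F
  0x7F7F + 0xB4E9 = 0x13468 → wrap carry → 0x3469
  0x3469 + 0xAA88 = 0x0DEF1
One's-complement sum = 0xDEF1.
Checksum = ~0xDEF1 & 0xFFFF = 0x210E.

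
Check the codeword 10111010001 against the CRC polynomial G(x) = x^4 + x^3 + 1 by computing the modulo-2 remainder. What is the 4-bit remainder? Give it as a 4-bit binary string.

Modulo-2 division of 10111010001 by 11001:
  pos 0: 10111 XOR 11001 = 01110
  pos 1: 11100 XOR 11001 = 00101
  pos 3: 10110 XOR 11001 = 01111
  pos 4: 11110 XOR 11001 = 00111
  pos 6: 11101 XOR 11001 = 00100
Remainder = 0100 (nonzero — an error is detected).

0100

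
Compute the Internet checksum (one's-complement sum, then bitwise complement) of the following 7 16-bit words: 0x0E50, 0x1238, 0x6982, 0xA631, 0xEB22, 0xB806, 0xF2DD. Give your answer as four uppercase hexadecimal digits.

39BC

One's-complement addition (fold any carry out of bit 15 back into bit 0):
  0x0E50 + 0x1238 = 0x02088
  0x2088 + 0x6982 = 0x08A0A
  0x8A0A + 0xA631 = 0x1303B → wrap carry → 0x303C
  0x303C + 0xEB22 = 0x11B5E → wrap carry → 0x1B5F
  0x1B5F + 0xB806 = 0x0D365
  0xD365 + 0xF2DD = 0x1C642 → wrap carry → 0xC643
One's-complement sum = 0xC643.
Checksum = ~0xC643 & 0xFFFF = 0x39BC.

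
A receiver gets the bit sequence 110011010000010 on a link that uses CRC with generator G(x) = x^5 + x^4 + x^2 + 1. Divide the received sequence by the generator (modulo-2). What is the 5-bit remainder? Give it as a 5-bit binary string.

00000

Modulo-2 division of 110011010000010 by 110101:
  pos 0: 110011 XOR 110101 = 000110
  pos 3: 110010 XOR 110101 = 000111
  pos 6: 111000 XOR 110101 = 001101
  pos 8: 110101 XOR 110101 = 000000
Remainder = 00000 (zero — the frame passes the CRC check).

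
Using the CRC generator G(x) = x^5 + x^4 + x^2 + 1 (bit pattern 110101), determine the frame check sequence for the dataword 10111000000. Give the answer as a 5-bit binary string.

11110

Append 5 zeros: 1011100000000000. Divide by 110101 (XOR where the leading bit is 1):
  pos 0: 101110 XOR 110101 = 011011
  pos 1: 110110 XOR 110101 = 000011
  pos 5: 110000 XOR 110101 = 000101
  pos 8: 101000 XOR 110101 = 011101
  pos 9: 111010 XOR 110101 = 001111
Remainder (last 5 bits) = 11110. This is the CRC / FCS.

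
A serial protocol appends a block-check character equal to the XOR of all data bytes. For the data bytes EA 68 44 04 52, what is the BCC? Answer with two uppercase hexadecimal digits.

XOR the bytes together:
  start with 0xEA
  0xEA ⊕ 0x68 = 0x82
  0x82 ⊕ 0x44 = 0xC6
  0xC6 ⊕ 0x04 = 0xC2
  0xC2 ⊕ 0x52 = 0x90

90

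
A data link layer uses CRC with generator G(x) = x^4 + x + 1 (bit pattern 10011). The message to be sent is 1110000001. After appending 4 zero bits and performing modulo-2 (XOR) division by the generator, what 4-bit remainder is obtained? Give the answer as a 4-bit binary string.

1111

Append 4 zeros: 11100000010000. Divide by 10011 (XOR where the leading bit is 1):
  pos 0: 11100 XOR 10011 = 01111
  pos 1: 11110 XOR 10011 = 01101
  pos 2: 11010 XOR 10011 = 01001
  pos 3: 10010 XOR 10011 = 00001
  pos 7: 10100 XOR 10011 = 00111
  pos 9: 11100 XOR 10011 = 01111
Remainder (last 4 bits) = 1111. This is the CRC / FCS.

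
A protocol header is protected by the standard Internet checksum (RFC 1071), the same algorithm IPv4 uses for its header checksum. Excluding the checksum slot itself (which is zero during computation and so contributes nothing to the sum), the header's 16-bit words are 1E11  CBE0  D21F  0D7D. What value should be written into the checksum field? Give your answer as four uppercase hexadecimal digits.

3671

One's-complement addition (fold any carry out of bit 15 back into bit 0):
  0x1E11 + 0xCBE0 = 0x0E9F1
  0xE9F1 + 0xD21F = 0x1BC10 → wrap carry → 0xBC11
  0xBC11 + 0x0D7D = 0x0C98E
One's-complement sum = 0xC98E.
Checksum = ~0xC98E & 0xFFFF = 0x3671.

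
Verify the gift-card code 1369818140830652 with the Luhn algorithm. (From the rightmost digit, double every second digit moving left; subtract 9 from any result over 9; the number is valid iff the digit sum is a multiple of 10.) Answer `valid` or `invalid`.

From the right, keep odd positions and double even positions (subtract 9 from any doubled value over 9):
  doubled (positions 2,4,...): 1 0 7 8 7 7 3 2 → sum 35
  kept (positions 1,3,...): 2 6 3 0 1 1 9 3 → sum 25
Total = 60.
60 mod 10 = 0, so the number is valid.

valid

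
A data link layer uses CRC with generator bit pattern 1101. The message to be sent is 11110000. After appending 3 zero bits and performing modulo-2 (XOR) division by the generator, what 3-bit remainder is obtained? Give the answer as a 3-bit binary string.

010

Append 3 zeros: 11110000000. Divide by 1101 (XOR where the leading bit is 1):
  pos 0: 1111 XOR 1101 = 0010
  pos 2: 1000 XOR 1101 = 0101
  pos 3: 1010 XOR 1101 = 0111
  pos 4: 1110 XOR 1101 = 0011
  pos 6: 1100 XOR 1101 = 0001
Remainder (last 3 bits) = 010. This is the CRC / FCS.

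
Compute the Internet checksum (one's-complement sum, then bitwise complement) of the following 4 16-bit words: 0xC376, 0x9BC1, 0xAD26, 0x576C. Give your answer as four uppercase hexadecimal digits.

9C34

One's-complement addition (fold any carry out of bit 15 back into bit 0):
  0xC376 + 0x9BC1 = 0x15F37 → wrap carry → 0x5F38
  0x5F38 + 0xAD26 = 0x10C5E → wrap carry → 0x0C5F
  0x0C5F + 0x576C = 0x063CB
One's-complement sum = 0x63CB.
Checksum = ~0x63CB & 0xFFFF = 0x9C34.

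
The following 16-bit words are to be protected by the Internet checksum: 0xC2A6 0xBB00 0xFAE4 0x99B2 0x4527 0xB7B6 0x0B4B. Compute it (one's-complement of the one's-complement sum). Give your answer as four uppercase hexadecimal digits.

E597

One's-complement addition (fold any carry out of bit 15 back into bit 0):
  0xC2A6 + 0xBB00 = 0x17DA6 → wrap carry → 0x7DA7
  0x7DA7 + 0xFAE4 = 0x1788B → wrap carry → 0x788C
  0x788C + 0x99B2 = 0x1123E → wrap carry → 0x123F
  0x123F + 0x4527 = 0x05766
  0x5766 + 0xB7B6 = 0x10F1C → wrap carry → 0x0F1D
  0x0F1D + 0x0B4B = 0x01A68
One's-complement sum = 0x1A68.
Checksum = ~0x1A68 & 0xFFFF = 0xE597.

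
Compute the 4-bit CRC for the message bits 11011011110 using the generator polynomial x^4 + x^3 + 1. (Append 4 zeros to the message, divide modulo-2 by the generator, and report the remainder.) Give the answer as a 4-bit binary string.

Append 4 zeros: 110110111100000. Divide by 11001 (XOR where the leading bit is 1):
  pos 0: 11011 XOR 11001 = 00010
  pos 3: 10011 XOR 11001 = 01010
  pos 4: 10101 XOR 11001 = 01100
  pos 5: 11001 XOR 11001 = 00000
Remainder (last 4 bits) = 0000. This is the CRC / FCS.

0000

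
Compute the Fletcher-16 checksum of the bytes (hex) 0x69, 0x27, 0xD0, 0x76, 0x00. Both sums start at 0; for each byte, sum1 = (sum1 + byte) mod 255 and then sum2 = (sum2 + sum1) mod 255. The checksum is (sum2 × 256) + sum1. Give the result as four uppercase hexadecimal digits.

Running sums (mod 255):
  after byte 0 (0x69): sum1=105, sum2=105
  after byte 1 (0x27): sum1=144, sum2=249
  after byte 2 (0xD0): sum1=97, sum2=91
  after byte 3 (0x76): sum1=215, sum2=51
  after byte 4 (0x00): sum1=215, sum2=11
Checksum = sum2·256 + sum1 = 11·256 + 215 = 3031 = 0x0BD7.

0BD7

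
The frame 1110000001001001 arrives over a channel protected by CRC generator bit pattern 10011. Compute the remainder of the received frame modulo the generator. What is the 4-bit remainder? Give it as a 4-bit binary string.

Modulo-2 division of 1110000001001001 by 10011:
  pos 0: 11100 XOR 10011 = 01111
  pos 1: 11110 XOR 10011 = 01101
  pos 2: 11010 XOR 10011 = 01001
  pos 3: 10010 XOR 10011 = 00001
  pos 7: 10100 XOR 10011 = 00111
  pos 9: 11110 XOR 10011 = 01101
  pos 10: 11010 XOR 10011 = 01001
  pos 11: 10011 XOR 10011 = 00000
Remainder = 0000 (zero — the frame passes the CRC check).

0000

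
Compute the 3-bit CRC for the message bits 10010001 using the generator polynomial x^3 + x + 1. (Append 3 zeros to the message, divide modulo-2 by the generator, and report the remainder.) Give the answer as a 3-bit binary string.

001

Append 3 zeros: 10010001000. Divide by 1011 (XOR where the leading bit is 1):
  pos 0: 1001 XOR 1011 = 0010
  pos 2: 1000 XOR 1011 = 0011
  pos 4: 1101 XOR 1011 = 0110
  pos 5: 1100 XOR 1011 = 0111
  pos 6: 1110 XOR 1011 = 0101
  pos 7: 1010 XOR 1011 = 0001
Remainder (last 3 bits) = 001. This is the CRC / FCS.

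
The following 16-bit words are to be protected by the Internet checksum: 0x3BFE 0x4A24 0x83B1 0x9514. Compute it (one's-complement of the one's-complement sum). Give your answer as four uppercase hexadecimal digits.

6117

One's-complement addition (fold any carry out of bit 15 back into bit 0):
  0x3BFE + 0x4A24 = 0x08622
  0x8622 + 0x83B1 = 0x109D3 → wrap carry → 0x09D4
  0x09D4 + 0x9514 = 0x09EE8
One's-complement sum = 0x9EE8.
Checksum = ~0x9EE8 & 0xFFFF = 0x6117.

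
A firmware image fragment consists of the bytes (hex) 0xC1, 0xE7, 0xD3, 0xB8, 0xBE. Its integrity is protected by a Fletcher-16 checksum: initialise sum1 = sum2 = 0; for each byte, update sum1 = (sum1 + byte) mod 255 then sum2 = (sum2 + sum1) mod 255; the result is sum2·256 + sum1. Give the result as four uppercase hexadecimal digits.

14F4

Running sums (mod 255):
  after byte 0 (0xC1): sum1=193, sum2=193
  after byte 1 (0xE7): sum1=169, sum2=107
  after byte 2 (0xD3): sum1=125, sum2=232
  after byte 3 (0xB8): sum1=54, sum2=31
  after byte 4 (0xBE): sum1=244, sum2=20
Checksum = sum2·256 + sum1 = 20·256 + 244 = 5364 = 0x14F4.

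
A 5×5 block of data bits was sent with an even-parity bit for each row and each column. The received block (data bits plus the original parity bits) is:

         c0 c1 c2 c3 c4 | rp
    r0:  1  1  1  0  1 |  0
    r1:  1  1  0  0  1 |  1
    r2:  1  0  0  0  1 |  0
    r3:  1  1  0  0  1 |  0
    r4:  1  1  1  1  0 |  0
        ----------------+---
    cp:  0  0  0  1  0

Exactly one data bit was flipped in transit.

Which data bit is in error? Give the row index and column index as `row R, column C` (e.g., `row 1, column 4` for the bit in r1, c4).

Recompute each row's even parity and compare to rp:
  r0: data parity 0, sent rp 0 → ok
  r1: data parity 1, sent rp 1 → ok
  r2: data parity 0, sent rp 0 → ok
  r3: data parity 1, sent rp 0 → mismatch
  r4: data parity 0, sent rp 0 → ok
Recompute each column's even parity and compare to cp:
  c0: data parity 1, sent cp 0 → mismatch
  c1: data parity 0, sent cp 0 → ok
  c2: data parity 0, sent cp 0 → ok
  c3: data parity 1, sent cp 1 → ok
  c4: data parity 0, sent cp 0 → ok
Exactly one row (r3) and one column (c0) fail → the flipped bit is at their intersection.

row 3, column 0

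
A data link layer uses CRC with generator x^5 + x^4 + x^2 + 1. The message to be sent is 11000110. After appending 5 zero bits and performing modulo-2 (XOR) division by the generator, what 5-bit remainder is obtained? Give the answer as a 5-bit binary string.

00110

Append 5 zeros: 1100011000000. Divide by 110101 (XOR where the leading bit is 1):
  pos 0: 110001 XOR 110101 = 000100
  pos 3: 100100 XOR 110101 = 010001
  pos 4: 100010 XOR 110101 = 010111
  pos 5: 101110 XOR 110101 = 011011
  pos 6: 110110 XOR 110101 = 000011
Remainder (last 5 bits) = 00110. This is the CRC / FCS.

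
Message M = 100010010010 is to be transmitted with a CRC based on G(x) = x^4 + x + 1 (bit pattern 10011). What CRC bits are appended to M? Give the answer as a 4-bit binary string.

1100

Append 4 zeros: 1000100100100000. Divide by 10011 (XOR where the leading bit is 1):
  pos 0: 10001 XOR 10011 = 00010
  pos 3: 10001 XOR 10011 = 00010
  pos 6: 10001 XOR 10011 = 00010
  pos 9: 10000 XOR 10011 = 00011
Remainder (last 4 bits) = 1100. This is the CRC / FCS.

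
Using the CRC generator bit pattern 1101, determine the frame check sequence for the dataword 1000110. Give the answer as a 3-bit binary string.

Append 3 zeros: 1000110000. Divide by 1101 (XOR where the leading bit is 1):
  pos 0: 1000 XOR 1101 = 0101
  pos 1: 1011 XOR 1101 = 0110
  pos 2: 1101 XOR 1101 = 0000
Remainder (last 3 bits) = 000. This is the CRC / FCS.

000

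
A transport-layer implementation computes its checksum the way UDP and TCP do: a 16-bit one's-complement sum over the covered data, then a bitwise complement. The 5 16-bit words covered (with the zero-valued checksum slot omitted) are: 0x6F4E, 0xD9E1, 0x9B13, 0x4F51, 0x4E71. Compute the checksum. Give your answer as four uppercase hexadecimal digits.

7DF9

One's-complement addition (fold any carry out of bit 15 back into bit 0):
  0x6F4E + 0xD9E1 = 0x1492F → wrap carry → 0x4930
  0x4930 + 0x9B13 = 0x0E443
  0xE443 + 0x4F51 = 0x13394 → wrap carry → 0x3395
  0x3395 + 0x4E71 = 0x08206
One's-complement sum = 0x8206.
Checksum = ~0x8206 & 0xFFFF = 0x7DF9.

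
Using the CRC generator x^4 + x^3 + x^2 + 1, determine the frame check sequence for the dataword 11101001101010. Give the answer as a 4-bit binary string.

Append 4 zeros: 111010011010100000. Divide by 11101 (XOR where the leading bit is 1):
  pos 0: 11101 XOR 11101 = 00000
  pos 7: 11010 XOR 11101 = 00111
  pos 9: 11110 XOR 11101 = 00011
  pos 12: 11000 XOR 11101 = 00101
Remainder (last 4 bits) = 1010. This is the CRC / FCS.

1010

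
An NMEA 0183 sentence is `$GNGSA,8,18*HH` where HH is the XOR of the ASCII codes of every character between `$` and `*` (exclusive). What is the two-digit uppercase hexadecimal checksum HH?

XOR the ASCII codes of the payload characters:
  'G' = 0x47 → acc = 0x47
  'N' = 0x4E → acc = 0x09
  'G' = 0x47 → acc = 0x4E
  'S' = 0x53 → acc = 0x1D
  'A' = 0x41 → acc = 0x5C
  ',' = 0x2C → acc = 0x70
  '8' = 0x38 → acc = 0x48
  ',' = 0x2C → acc = 0x64
  '1' = 0x31 → acc = 0x55
  '8' = 0x38 → acc = 0x6D
Checksum = 0x6D.

6D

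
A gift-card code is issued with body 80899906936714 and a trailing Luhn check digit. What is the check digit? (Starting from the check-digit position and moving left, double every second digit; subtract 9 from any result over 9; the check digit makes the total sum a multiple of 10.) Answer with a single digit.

Partial digits right→left: 4 1 7 6 3 9 6 0 9 9 9 8 0 8
Double every second digit counting from the check-digit position (so the 1st, 3rd, 5th, ... of the partial from the right).
  doubled (with −9 where >9): 8 5 6 3 9 9 0 → sum 40
  kept as-is: 1 6 9 0 9 8 8 → sum 41
Total = 40 + 41 = 81.
Check digit = (10 − (81 mod 10)) mod 10 = 9.

9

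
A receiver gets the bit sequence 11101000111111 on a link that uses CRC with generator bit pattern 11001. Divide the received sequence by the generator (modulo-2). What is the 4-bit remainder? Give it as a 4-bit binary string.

0000

Modulo-2 division of 11101000111111 by 11001:
  pos 0: 11101 XOR 11001 = 00100
  pos 2: 10000 XOR 11001 = 01001
  pos 3: 10010 XOR 11001 = 01011
  pos 4: 10111 XOR 11001 = 01110
  pos 5: 11101 XOR 11001 = 00100
  pos 7: 10011 XOR 11001 = 01010
  pos 8: 10101 XOR 11001 = 01100
  pos 9: 11001 XOR 11001 = 00000
Remainder = 0000 (zero — the frame passes the CRC check).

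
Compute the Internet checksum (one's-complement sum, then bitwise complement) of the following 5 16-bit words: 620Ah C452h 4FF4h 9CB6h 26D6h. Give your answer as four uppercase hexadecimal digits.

One's-complement addition (fold any carry out of bit 15 back into bit 0):
  0x620A + 0xC452 = 0x1265C → wrap carry → 0x265D
  0x265D + 0x4FF4 = 0x07651
  0x7651 + 0x9CB6 = 0x11307 → wrap carry → 0x1308
  0x1308 + 0x26D6 = 0x039DE
One's-complement sum = 0x39DE.
Checksum = ~0x39DE & 0xFFFF = 0xC621.

C621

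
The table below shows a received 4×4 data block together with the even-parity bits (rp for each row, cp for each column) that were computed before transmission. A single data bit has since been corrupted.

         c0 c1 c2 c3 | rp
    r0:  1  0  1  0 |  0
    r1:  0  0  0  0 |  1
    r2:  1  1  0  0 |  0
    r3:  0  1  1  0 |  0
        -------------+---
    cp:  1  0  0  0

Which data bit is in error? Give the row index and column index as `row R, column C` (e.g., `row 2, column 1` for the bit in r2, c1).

row 1, column 0

Recompute each row's even parity and compare to rp:
  r0: data parity 0, sent rp 0 → ok
  r1: data parity 0, sent rp 1 → mismatch
  r2: data parity 0, sent rp 0 → ok
  r3: data parity 0, sent rp 0 → ok
Recompute each column's even parity and compare to cp:
  c0: data parity 0, sent cp 1 → mismatch
  c1: data parity 0, sent cp 0 → ok
  c2: data parity 0, sent cp 0 → ok
  c3: data parity 0, sent cp 0 → ok
Exactly one row (r1) and one column (c0) fail → the flipped bit is at their intersection.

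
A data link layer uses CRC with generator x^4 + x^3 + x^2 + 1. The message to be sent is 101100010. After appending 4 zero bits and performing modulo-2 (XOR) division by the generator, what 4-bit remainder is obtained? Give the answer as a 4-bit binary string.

Append 4 zeros: 1011000100000. Divide by 11101 (XOR where the leading bit is 1):
  pos 0: 10110 XOR 11101 = 01011
  pos 1: 10110 XOR 11101 = 01011
  pos 2: 10110 XOR 11101 = 01011
  pos 3: 10111 XOR 11101 = 01010
  pos 4: 10100 XOR 11101 = 01001
  pos 5: 10010 XOR 11101 = 01111
  pos 6: 11110 XOR 11101 = 00011
Remainder (last 4 bits) = 1100. This is the CRC / FCS.

1100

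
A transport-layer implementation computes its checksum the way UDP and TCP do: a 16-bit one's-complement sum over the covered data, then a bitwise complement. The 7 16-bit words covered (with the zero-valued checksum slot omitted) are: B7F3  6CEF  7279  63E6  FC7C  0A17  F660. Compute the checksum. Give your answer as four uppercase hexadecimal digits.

One's-complement addition (fold any carry out of bit 15 back into bit 0):
  0xB7F3 + 0x6CEF = 0x124E2 → wrap carry → 0x24E3
  0x24E3 + 0x7279 = 0x0975C
  0x975C + 0x63E6 = 0x0FB42
  0xFB42 + 0xFC7C = 0x1F7BE → wrap carry → 0xF7BF
  0xF7BF + 0x0A17 = 0x101D6 → wrap carry → 0x01D7
  0x01D7 + 0xF660 = 0x0F837
One's-complement sum = 0xF837.
Checksum = ~0xF837 & 0xFFFF = 0x07C8.

07C8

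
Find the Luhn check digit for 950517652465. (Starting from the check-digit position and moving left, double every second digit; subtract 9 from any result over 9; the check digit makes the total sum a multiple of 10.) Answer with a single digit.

Partial digits right→left: 5 6 4 2 5 6 7 1 5 0 5 9
Double every second digit counting from the check-digit position (so the 1st, 3rd, 5th, ... of the partial from the right).
  doubled (with −9 where >9): 1 8 1 5 1 1 → sum 17
  kept as-is: 6 2 6 1 0 9 → sum 24
Total = 17 + 24 = 41.
Check digit = (10 − (41 mod 10)) mod 10 = 9.

9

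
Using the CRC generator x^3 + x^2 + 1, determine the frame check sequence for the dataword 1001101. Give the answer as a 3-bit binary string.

Append 3 zeros: 1001101000. Divide by 1101 (XOR where the leading bit is 1):
  pos 0: 1001 XOR 1101 = 0100
  pos 1: 1001 XOR 1101 = 0100
  pos 2: 1000 XOR 1101 = 0101
  pos 3: 1011 XOR 1101 = 0110
  pos 4: 1100 XOR 1101 = 0001
Remainder (last 3 bits) = 100. This is the CRC / FCS.

100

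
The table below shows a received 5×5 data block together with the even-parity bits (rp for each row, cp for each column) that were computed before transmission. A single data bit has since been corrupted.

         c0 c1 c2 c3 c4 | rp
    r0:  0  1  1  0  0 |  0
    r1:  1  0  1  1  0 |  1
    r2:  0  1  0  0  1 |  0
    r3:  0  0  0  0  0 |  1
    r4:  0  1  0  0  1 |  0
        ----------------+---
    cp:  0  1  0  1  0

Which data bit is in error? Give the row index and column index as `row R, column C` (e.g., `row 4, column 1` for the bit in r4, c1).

row 3, column 0

Recompute each row's even parity and compare to rp:
  r0: data parity 0, sent rp 0 → ok
  r1: data parity 1, sent rp 1 → ok
  r2: data parity 0, sent rp 0 → ok
  r3: data parity 0, sent rp 1 → mismatch
  r4: data parity 0, sent rp 0 → ok
Recompute each column's even parity and compare to cp:
  c0: data parity 1, sent cp 0 → mismatch
  c1: data parity 1, sent cp 1 → ok
  c2: data parity 0, sent cp 0 → ok
  c3: data parity 1, sent cp 1 → ok
  c4: data parity 0, sent cp 0 → ok
Exactly one row (r3) and one column (c0) fail → the flipped bit is at their intersection.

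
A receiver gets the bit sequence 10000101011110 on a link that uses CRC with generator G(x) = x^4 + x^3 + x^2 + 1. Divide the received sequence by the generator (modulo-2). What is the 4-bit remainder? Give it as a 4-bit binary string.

Modulo-2 division of 10000101011110 by 11101:
  pos 0: 10000 XOR 11101 = 01101
  pos 1: 11011 XOR 11101 = 00110
  pos 3: 11001 XOR 11101 = 00100
  pos 5: 10001 XOR 11101 = 01100
  pos 6: 11001 XOR 11101 = 00100
  pos 8: 10011 XOR 11101 = 01110
  pos 9: 11100 XOR 11101 = 00001
Remainder = 0001 (nonzero — an error is detected).

0001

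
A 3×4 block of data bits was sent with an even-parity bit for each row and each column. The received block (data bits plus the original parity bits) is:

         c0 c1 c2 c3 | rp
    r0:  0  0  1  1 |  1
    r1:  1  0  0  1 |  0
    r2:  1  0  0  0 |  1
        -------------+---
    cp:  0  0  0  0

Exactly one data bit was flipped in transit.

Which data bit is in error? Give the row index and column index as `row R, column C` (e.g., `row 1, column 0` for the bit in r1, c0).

Recompute each row's even parity and compare to rp:
  r0: data parity 0, sent rp 1 → mismatch
  r1: data parity 0, sent rp 0 → ok
  r2: data parity 1, sent rp 1 → ok
Recompute each column's even parity and compare to cp:
  c0: data parity 0, sent cp 0 → ok
  c1: data parity 0, sent cp 0 → ok
  c2: data parity 1, sent cp 0 → mismatch
  c3: data parity 0, sent cp 0 → ok
Exactly one row (r0) and one column (c2) fail → the flipped bit is at their intersection.

row 0, column 2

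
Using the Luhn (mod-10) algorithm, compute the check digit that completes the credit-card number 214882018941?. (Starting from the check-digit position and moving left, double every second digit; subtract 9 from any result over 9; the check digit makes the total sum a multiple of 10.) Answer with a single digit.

8

Partial digits right→left: 1 4 9 8 1 0 2 8 8 4 1 2
Double every second digit counting from the check-digit position (so the 1st, 3rd, 5th, ... of the partial from the right).
  doubled (with −9 where >9): 2 9 2 4 7 2 → sum 26
  kept as-is: 4 8 0 8 4 2 → sum 26
Total = 26 + 26 = 52.
Check digit = (10 − (52 mod 10)) mod 10 = 8.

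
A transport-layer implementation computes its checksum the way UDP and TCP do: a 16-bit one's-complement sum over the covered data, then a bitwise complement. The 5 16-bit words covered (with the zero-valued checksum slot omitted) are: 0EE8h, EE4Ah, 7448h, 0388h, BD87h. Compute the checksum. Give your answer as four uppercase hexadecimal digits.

CD74

One's-complement addition (fold any carry out of bit 15 back into bit 0):
  0x0EE8 + 0xEE4A = 0x0FD32
  0xFD32 + 0x7448 = 0x1717A → wrap carry → 0x717B
  0x717B + 0x0388 = 0x07503
  0x7503 + 0xBD87 = 0x1328A → wrap carry → 0x328B
One's-complement sum = 0x328B.
Checksum = ~0x328B & 0xFFFF = 0xCD74.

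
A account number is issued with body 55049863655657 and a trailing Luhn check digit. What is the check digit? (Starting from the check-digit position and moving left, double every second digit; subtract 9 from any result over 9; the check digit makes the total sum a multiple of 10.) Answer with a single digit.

3

Partial digits right→left: 7 5 6 5 5 6 3 6 8 9 4 0 5 5
Double every second digit counting from the check-digit position (so the 1st, 3rd, 5th, ... of the partial from the right).
  doubled (with −9 where >9): 5 3 1 6 7 8 1 → sum 31
  kept as-is: 5 5 6 6 9 0 5 → sum 36
Total = 31 + 36 = 67.
Check digit = (10 − (67 mod 10)) mod 10 = 3.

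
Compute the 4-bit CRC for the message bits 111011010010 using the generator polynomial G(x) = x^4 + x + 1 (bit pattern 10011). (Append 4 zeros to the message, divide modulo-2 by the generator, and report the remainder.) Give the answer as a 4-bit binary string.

1111

Append 4 zeros: 1110110100100000. Divide by 10011 (XOR where the leading bit is 1):
  pos 0: 11101 XOR 10011 = 01110
  pos 1: 11101 XOR 10011 = 01110
  pos 2: 11100 XOR 10011 = 01111
  pos 3: 11111 XOR 10011 = 01100
  pos 4: 11000 XOR 10011 = 01011
  pos 5: 10110 XOR 10011 = 00101
  pos 7: 10110 XOR 10011 = 00101
  pos 9: 10100 XOR 10011 = 00111
  pos 11: 11100 XOR 10011 = 01111
Remainder (last 4 bits) = 1111. This is the CRC / FCS.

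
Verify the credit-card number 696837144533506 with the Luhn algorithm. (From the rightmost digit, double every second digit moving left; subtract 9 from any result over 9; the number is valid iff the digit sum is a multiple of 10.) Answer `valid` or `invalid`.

valid

From the right, keep odd positions and double even positions (subtract 9 from any doubled value over 9):
  doubled (positions 2,4,...): 0 6 1 8 5 7 9 → sum 36
  kept (positions 1,3,...): 6 5 3 4 1 3 6 6 → sum 34
Total = 70.
70 mod 10 = 0, so the number is valid.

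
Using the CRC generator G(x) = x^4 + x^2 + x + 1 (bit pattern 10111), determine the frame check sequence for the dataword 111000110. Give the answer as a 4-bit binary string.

Append 4 zeros: 1110001100000. Divide by 10111 (XOR where the leading bit is 1):
  pos 0: 11100 XOR 10111 = 01011
  pos 1: 10110 XOR 10111 = 00001
  pos 5: 11100 XOR 10111 = 01011
  pos 6: 10110 XOR 10111 = 00001
Remainder (last 4 bits) = 0100. This is the CRC / FCS.

0100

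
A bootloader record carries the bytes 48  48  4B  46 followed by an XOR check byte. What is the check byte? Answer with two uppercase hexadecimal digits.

XOR the bytes together:
  start with 0x48
  0x48 ⊕ 0x48 = 0x00
  0x00 ⊕ 0x4B = 0x4B
  0x4B ⊕ 0x46 = 0x0D

0D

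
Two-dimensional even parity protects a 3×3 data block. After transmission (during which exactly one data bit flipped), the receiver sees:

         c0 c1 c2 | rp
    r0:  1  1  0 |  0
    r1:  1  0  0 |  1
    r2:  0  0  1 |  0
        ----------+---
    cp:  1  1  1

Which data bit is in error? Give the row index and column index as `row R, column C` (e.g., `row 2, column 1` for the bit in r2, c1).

row 2, column 0

Recompute each row's even parity and compare to rp:
  r0: data parity 0, sent rp 0 → ok
  r1: data parity 1, sent rp 1 → ok
  r2: data parity 1, sent rp 0 → mismatch
Recompute each column's even parity and compare to cp:
  c0: data parity 0, sent cp 1 → mismatch
  c1: data parity 1, sent cp 1 → ok
  c2: data parity 1, sent cp 1 → ok
Exactly one row (r2) and one column (c0) fail → the flipped bit is at their intersection.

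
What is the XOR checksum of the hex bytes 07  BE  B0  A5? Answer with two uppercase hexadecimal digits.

AC

XOR the bytes together:
  start with 0x07
  0x07 ⊕ 0xBE = 0xB9
  0xB9 ⊕ 0xB0 = 0x09
  0x09 ⊕ 0xA5 = 0xAC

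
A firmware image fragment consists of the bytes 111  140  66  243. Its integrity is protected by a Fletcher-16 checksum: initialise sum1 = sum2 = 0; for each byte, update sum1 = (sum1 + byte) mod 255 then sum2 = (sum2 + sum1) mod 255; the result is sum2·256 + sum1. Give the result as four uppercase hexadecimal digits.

Running sums (mod 255):
  after byte 0 (111): sum1=111, sum2=111
  after byte 1 (140): sum1=251, sum2=107
  after byte 2 (66): sum1=62, sum2=169
  after byte 3 (243): sum1=50, sum2=219
Checksum = sum2·256 + sum1 = 219·256 + 50 = 56114 = 0xDB32.

DB32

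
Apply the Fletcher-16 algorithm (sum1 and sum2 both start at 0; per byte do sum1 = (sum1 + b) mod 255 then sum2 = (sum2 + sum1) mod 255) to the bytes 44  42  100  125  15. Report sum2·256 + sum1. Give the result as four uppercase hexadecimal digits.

Running sums (mod 255):
  after byte 0 (44): sum1=44, sum2=44
  after byte 1 (42): sum1=86, sum2=130
  after byte 2 (100): sum1=186, sum2=61
  after byte 3 (125): sum1=56, sum2=117
  after byte 4 (15): sum1=71, sum2=188
Checksum = sum2·256 + sum1 = 188·256 + 71 = 48199 = 0xBC47.

BC47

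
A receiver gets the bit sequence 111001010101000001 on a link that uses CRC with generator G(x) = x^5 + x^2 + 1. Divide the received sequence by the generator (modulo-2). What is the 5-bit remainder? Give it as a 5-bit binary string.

01110

Modulo-2 division of 111001010101000001 by 100101:
  pos 0: 111001 XOR 100101 = 011100
  pos 1: 111000 XOR 100101 = 011101
  pos 2: 111011 XOR 100101 = 011110
  pos 3: 111100 XOR 100101 = 011001
  pos 4: 110011 XOR 100101 = 010110
  pos 5: 101100 XOR 100101 = 001001
  pos 7: 100110 XOR 100101 = 000011
  pos 11: 110000 XOR 100101 = 010101
  pos 12: 101011 XOR 100101 = 001110
Remainder = 01110 (nonzero — an error is detected).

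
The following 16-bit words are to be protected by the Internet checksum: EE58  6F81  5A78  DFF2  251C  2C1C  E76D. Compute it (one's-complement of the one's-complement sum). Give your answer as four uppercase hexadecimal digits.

2F14

One's-complement addition (fold any carry out of bit 15 back into bit 0):
  0xEE58 + 0x6F81 = 0x15DD9 → wrap carry → 0x5DDA
  0x5DDA + 0x5A78 = 0x0B852
  0xB852 + 0xDFF2 = 0x19844 → wrap carry → 0x9845
  0x9845 + 0x251C = 0x0BD61
  0xBD61 + 0x2C1C = 0x0E97D
  0xE97D + 0xE76D = 0x1D0EA → wrap carry → 0xD0EB
One's-complement sum = 0xD0EB.
Checksum = ~0xD0EB & 0xFFFF = 0x2F14.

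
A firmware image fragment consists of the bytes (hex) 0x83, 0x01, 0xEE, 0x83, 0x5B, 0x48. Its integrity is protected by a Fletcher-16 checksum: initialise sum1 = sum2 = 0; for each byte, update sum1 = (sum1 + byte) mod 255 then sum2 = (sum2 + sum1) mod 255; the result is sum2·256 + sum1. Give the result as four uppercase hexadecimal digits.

5F9A

Running sums (mod 255):
  after byte 0 (0x83): sum1=131, sum2=131
  after byte 1 (0x01): sum1=132, sum2=8
  after byte 2 (0xEE): sum1=115, sum2=123
  after byte 3 (0x83): sum1=246, sum2=114
  after byte 4 (0x5B): sum1=82, sum2=196
  after byte 5 (0x48): sum1=154, sum2=95
Checksum = sum2·256 + sum1 = 95·256 + 154 = 24474 = 0x5F9A.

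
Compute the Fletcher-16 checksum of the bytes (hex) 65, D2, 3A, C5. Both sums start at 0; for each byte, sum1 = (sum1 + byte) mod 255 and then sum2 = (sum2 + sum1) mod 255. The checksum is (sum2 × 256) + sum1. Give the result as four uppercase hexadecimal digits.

4838

Running sums (mod 255):
  after byte 0 (65): sum1=101, sum2=101
  after byte 1 (D2): sum1=56, sum2=157
  after byte 2 (3A): sum1=114, sum2=16
  after byte 3 (C5): sum1=56, sum2=72
Checksum = sum2·256 + sum1 = 72·256 + 56 = 18488 = 0x4838.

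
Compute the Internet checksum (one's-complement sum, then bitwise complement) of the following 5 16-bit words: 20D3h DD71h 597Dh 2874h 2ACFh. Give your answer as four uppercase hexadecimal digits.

54FA

One's-complement addition (fold any carry out of bit 15 back into bit 0):
  0x20D3 + 0xDD71 = 0x0FE44
  0xFE44 + 0x597D = 0x157C1 → wrap carry → 0x57C2
  0x57C2 + 0x2874 = 0x08036
  0x8036 + 0x2ACF = 0x0AB05
One's-complement sum = 0xAB05.
Checksum = ~0xAB05 & 0xFFFF = 0x54FA.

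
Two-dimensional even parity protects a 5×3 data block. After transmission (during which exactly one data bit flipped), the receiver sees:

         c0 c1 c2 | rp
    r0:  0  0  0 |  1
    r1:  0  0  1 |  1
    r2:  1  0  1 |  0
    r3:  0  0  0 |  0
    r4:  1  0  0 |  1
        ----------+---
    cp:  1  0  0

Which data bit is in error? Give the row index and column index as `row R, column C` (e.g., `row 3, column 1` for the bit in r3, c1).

row 0, column 0

Recompute each row's even parity and compare to rp:
  r0: data parity 0, sent rp 1 → mismatch
  r1: data parity 1, sent rp 1 → ok
  r2: data parity 0, sent rp 0 → ok
  r3: data parity 0, sent rp 0 → ok
  r4: data parity 1, sent rp 1 → ok
Recompute each column's even parity and compare to cp:
  c0: data parity 0, sent cp 1 → mismatch
  c1: data parity 0, sent cp 0 → ok
  c2: data parity 0, sent cp 0 → ok
Exactly one row (r0) and one column (c0) fail → the flipped bit is at their intersection.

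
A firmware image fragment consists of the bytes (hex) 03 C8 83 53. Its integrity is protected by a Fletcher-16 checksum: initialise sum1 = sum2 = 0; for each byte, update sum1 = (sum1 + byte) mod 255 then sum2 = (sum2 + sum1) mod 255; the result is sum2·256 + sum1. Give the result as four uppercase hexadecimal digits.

C0A2

Running sums (mod 255):
  after byte 0 (03): sum1=3, sum2=3
  after byte 1 (C8): sum1=203, sum2=206
  after byte 2 (83): sum1=79, sum2=30
  after byte 3 (53): sum1=162, sum2=192
Checksum = sum2·256 + sum1 = 192·256 + 162 = 49314 = 0xC0A2.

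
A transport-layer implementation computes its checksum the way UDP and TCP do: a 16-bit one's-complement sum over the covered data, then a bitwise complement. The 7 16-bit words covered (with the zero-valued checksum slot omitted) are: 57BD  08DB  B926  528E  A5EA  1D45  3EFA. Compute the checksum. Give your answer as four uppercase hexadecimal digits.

9188

One's-complement addition (fold any carry out of bit 15 back into bit 0):
  0x57BD + 0x08DB = 0x06098
  0x6098 + 0xB926 = 0x119BE → wrap carry → 0x19BF
  0x19BF + 0x528E = 0x06C4D
  0x6C4D + 0xA5EA = 0x11237 → wrap carry → 0x1238
  0x1238 + 0x1D45 = 0x02F7D
  0x2F7D + 0x3EFA = 0x06E77
One's-complement sum = 0x6E77.
Checksum = ~0x6E77 & 0xFFFF = 0x9188.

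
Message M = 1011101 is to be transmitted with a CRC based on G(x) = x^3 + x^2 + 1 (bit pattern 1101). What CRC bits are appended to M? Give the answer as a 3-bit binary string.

101

Append 3 zeros: 1011101000. Divide by 1101 (XOR where the leading bit is 1):
  pos 0: 1011 XOR 1101 = 0110
  pos 1: 1101 XOR 1101 = 0000
  pos 6: 1000 XOR 1101 = 0101
Remainder (last 3 bits) = 101. This is the CRC / FCS.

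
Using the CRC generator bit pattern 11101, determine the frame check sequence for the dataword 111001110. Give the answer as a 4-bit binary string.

1010

Append 4 zeros: 1110011100000. Divide by 11101 (XOR where the leading bit is 1):
  pos 0: 11100 XOR 11101 = 00001
  pos 4: 11110 XOR 11101 = 00011
  pos 7: 11000 XOR 11101 = 00101
Remainder (last 4 bits) = 1010. This is the CRC / FCS.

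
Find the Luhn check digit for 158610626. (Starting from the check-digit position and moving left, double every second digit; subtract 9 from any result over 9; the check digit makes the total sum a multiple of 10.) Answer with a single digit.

0

Partial digits right→left: 6 2 6 0 1 6 8 5 1
Double every second digit counting from the check-digit position (so the 1st, 3rd, 5th, ... of the partial from the right).
  doubled (with −9 where >9): 3 3 2 7 2 → sum 17
  kept as-is: 2 0 6 5 → sum 13
Total = 17 + 13 = 30.
Check digit = (10 − (30 mod 10)) mod 10 = 0.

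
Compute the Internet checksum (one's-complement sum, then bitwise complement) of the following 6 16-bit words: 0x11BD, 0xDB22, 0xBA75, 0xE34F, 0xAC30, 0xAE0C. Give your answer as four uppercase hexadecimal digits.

One's-complement addition (fold any carry out of bit 15 back into bit 0):
  0x11BD + 0xDB22 = 0x0ECDF
  0xECDF + 0xBA75 = 0x1A754 → wrap carry → 0xA755
  0xA755 + 0xE34F = 0x18AA4 → wrap carry → 0x8AA5
  0x8AA5 + 0xAC30 = 0x136D5 → wrap carry → 0x36D6
  0x36D6 + 0xAE0C = 0x0E4E2
One's-complement sum = 0xE4E2.
Checksum = ~0xE4E2 & 0xFFFF = 0x1B1D.

1B1D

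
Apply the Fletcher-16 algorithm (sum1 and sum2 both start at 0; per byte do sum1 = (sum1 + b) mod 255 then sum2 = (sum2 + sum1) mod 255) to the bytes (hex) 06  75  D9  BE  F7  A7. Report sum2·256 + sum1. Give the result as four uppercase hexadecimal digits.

AAB3

Running sums (mod 255):
  after byte 0 (06): sum1=6, sum2=6
  after byte 1 (75): sum1=123, sum2=129
  after byte 2 (D9): sum1=85, sum2=214
  after byte 3 (BE): sum1=20, sum2=234
  after byte 4 (F7): sum1=12, sum2=246
  after byte 5 (A7): sum1=179, sum2=170
Checksum = sum2·256 + sum1 = 170·256 + 179 = 43699 = 0xAAB3.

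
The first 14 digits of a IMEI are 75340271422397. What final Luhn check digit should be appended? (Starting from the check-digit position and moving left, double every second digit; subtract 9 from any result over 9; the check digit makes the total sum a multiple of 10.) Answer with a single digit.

Partial digits right→left: 7 9 3 2 2 4 1 7 2 0 4 3 5 7
Double every second digit counting from the check-digit position (so the 1st, 3rd, 5th, ... of the partial from the right).
  doubled (with −9 where >9): 5 6 4 2 4 8 1 → sum 30
  kept as-is: 9 2 4 7 0 3 7 → sum 32
Total = 30 + 32 = 62.
Check digit = (10 − (62 mod 10)) mod 10 = 8.

8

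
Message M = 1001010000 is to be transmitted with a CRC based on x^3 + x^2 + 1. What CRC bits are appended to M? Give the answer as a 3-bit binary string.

Append 3 zeros: 1001010000000. Divide by 1101 (XOR where the leading bit is 1):
  pos 0: 1001 XOR 1101 = 0100
  pos 1: 1000 XOR 1101 = 0101
  pos 2: 1011 XOR 1101 = 0110
  pos 3: 1100 XOR 1101 = 0001
  pos 6: 1000 XOR 1101 = 0101
  pos 7: 1010 XOR 1101 = 0111
  pos 8: 1110 XOR 1101 = 0011
Remainder (last 3 bits) = 110. This is the CRC / FCS.

110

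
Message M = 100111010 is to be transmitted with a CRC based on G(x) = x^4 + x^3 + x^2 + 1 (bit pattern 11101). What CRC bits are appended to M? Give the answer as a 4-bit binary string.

0111

Append 4 zeros: 1001110100000. Divide by 11101 (XOR where the leading bit is 1):
  pos 0: 10011 XOR 11101 = 01110
  pos 1: 11101 XOR 11101 = 00000
  pos 7: 10000 XOR 11101 = 01101
  pos 8: 11010 XOR 11101 = 00111
Remainder (last 4 bits) = 0111. This is the CRC / FCS.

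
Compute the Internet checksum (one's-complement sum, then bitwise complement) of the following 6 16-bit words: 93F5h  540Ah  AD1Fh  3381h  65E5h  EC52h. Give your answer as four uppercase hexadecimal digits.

E526

One's-complement addition (fold any carry out of bit 15 back into bit 0):
  0x93F5 + 0x540A = 0x0E7FF
  0xE7FF + 0xAD1F = 0x1951E → wrap carry → 0x951F
  0x951F + 0x3381 = 0x0C8A0
  0xC8A0 + 0x65E5 = 0x12E85 → wrap carry → 0x2E86
  0x2E86 + 0xEC52 = 0x11AD8 → wrap carry → 0x1AD9
One's-complement sum = 0x1AD9.
Checksum = ~0x1AD9 & 0xFFFF = 0xE526.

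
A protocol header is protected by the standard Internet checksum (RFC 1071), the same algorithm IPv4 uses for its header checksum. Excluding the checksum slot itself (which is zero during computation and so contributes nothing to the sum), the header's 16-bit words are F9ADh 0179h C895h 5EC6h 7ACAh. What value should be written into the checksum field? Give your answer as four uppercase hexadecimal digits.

62B2

One's-complement addition (fold any carry out of bit 15 back into bit 0):
  0xF9AD + 0x0179 = 0x0FB26
  0xFB26 + 0xC895 = 0x1C3BB → wrap carry → 0xC3BC
  0xC3BC + 0x5EC6 = 0x12282 → wrap carry → 0x2283
  0x2283 + 0x7ACA = 0x09D4D
One's-complement sum = 0x9D4D.
Checksum = ~0x9D4D & 0xFFFF = 0x62B2.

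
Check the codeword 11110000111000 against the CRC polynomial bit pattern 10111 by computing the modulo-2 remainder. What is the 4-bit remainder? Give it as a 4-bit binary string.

1011

Modulo-2 division of 11110000111000 by 10111:
  pos 0: 11110 XOR 10111 = 01001
  pos 1: 10010 XOR 10111 = 00101
  pos 3: 10100 XOR 10111 = 00011
  pos 6: 11111 XOR 10111 = 01000
  pos 7: 10000 XOR 10111 = 00111
  pos 9: 11100 XOR 10111 = 01011
Remainder = 1011 (nonzero — an error is detected).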